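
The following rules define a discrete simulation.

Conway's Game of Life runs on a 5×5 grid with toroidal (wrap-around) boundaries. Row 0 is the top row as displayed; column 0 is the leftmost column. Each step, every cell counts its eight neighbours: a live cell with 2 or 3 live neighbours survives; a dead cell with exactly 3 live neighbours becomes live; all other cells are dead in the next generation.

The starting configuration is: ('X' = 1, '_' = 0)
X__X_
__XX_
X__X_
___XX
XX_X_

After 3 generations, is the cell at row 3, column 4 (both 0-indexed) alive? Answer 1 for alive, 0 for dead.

0) X__X_
__XX_
X__X_
___XX
XX_X_
1) X__X_
_XXX_
_____
_X_X_
XX_X_
2) X__X_
_XXXX
_X_X_
XX__X
XX_X_
3) _____
_X___
_____
___X_
___X_

0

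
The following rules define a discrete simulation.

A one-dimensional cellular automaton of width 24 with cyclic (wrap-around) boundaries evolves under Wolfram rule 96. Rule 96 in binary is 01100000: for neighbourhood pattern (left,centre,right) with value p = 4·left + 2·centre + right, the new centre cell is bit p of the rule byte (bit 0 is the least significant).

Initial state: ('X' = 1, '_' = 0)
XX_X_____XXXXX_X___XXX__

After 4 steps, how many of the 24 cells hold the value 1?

gen 0: XX_X_____XXXXX_X___XXX__
gen 1: _XX__________XX______X__
gen 2: __X___________X_________
gen 3: ________________________
gen 4: ________________________

0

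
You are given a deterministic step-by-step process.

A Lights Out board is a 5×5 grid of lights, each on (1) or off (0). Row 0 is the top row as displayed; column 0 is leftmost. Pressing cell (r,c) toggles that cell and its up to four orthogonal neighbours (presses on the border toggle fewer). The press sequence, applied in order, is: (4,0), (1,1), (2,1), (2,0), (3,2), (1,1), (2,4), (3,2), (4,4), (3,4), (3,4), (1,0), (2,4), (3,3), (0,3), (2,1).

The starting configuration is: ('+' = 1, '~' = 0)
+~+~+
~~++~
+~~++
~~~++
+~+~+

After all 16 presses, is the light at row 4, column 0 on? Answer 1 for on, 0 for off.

0

step 0: +~+~+
~~++~
+~~++
~~~++
+~+~+
step 1: +~+~+
~~++~
+~~++
+~~++
~++~+
step 2: +++~+
++~+~
++~++
+~~++
~++~+
step 3: +++~+
+~~+~
~~+++
++~++
~++~+
step 4: +++~+
~~~+~
+++++
~+~++
~++~+
step 5: +++~+
~~~+~
++~++
~~+~+
~+~~+
step 6: +~+~+
++++~
+~~++
~~+~+
~+~~+
step 7: +~+~+
+++++
+~~~~
~~+~~
~+~~+
step 8: +~+~+
+++++
+~+~~
~+~+~
~++~+
step 9: +~+~+
+++++
+~+~~
~+~++
~+++~
step 10: +~+~+
+++++
+~+~+
~+~~~
~++++
step 11: +~+~+
+++++
+~+~~
~+~++
~+++~
step 12: ~~+~+
~~+++
~~+~~
~+~++
~+++~
step 13: ~~+~+
~~++~
~~+++
~+~+~
~+++~
step 14: ~~+~+
~~++~
~~+~+
~++~+
~++~~
step 15: ~~~+~
~~+~~
~~+~+
~++~+
~++~~
step 16: ~~~+~
~++~~
++~~+
~~+~+
~++~~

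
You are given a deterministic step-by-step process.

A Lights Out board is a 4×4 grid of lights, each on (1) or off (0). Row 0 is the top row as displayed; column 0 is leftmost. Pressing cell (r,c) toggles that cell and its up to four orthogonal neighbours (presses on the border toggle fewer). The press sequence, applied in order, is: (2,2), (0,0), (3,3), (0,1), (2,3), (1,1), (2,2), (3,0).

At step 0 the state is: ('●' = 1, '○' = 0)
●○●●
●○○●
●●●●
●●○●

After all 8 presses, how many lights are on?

gen 0: ●○●●
●○○●
●●●●
●●○●
gen 1: ●○●●
●○●●
●○○○
●●●●
gen 2: ○●●●
○○●●
●○○○
●●●●
gen 3: ○●●●
○○●●
●○○●
●●○○
gen 4: ●○○●
○●●●
●○○●
●●○○
gen 5: ●○○●
○●●○
●○●○
●●○●
gen 6: ●●○●
●○○○
●●●○
●●○●
gen 7: ●●○●
●○●○
●○○●
●●●●
gen 8: ●●○●
●○●○
○○○●
○○●●

8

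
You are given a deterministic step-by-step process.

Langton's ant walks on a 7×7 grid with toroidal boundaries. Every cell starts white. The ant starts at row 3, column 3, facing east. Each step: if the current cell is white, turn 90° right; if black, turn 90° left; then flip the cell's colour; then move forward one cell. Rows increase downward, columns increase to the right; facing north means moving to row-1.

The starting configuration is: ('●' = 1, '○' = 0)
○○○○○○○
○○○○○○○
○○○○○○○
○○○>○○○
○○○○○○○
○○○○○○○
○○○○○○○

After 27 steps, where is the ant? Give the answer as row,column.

1,0

t=0: ○○○○○○○
○○○○○○○
○○○○○○○
○○○>○○○
○○○○○○○
○○○○○○○
○○○○○○○
t=1: ○○○○○○○
○○○○○○○
○○○○○○○
○○○●○○○
○○○v○○○
○○○○○○○
○○○○○○○
t=2: ○○○○○○○
○○○○○○○
○○○○○○○
○○○●○○○
○○<●○○○
○○○○○○○
○○○○○○○
t=3: ○○○○○○○
○○○○○○○
○○○○○○○
○○^●○○○
○○●●○○○
○○○○○○○
○○○○○○○
t=4: ○○○○○○○
○○○○○○○
○○○○○○○
○○●>○○○
○○●●○○○
○○○○○○○
○○○○○○○
t=5: ○○○○○○○
○○○○○○○
○○○^○○○
○○●○○○○
○○●●○○○
○○○○○○○
○○○○○○○
t=6: ○○○○○○○
○○○○○○○
○○○●>○○
○○●○○○○
○○●●○○○
○○○○○○○
○○○○○○○
t=7: ○○○○○○○
○○○○○○○
○○○●●○○
○○●○v○○
○○●●○○○
○○○○○○○
○○○○○○○
t=8: ○○○○○○○
○○○○○○○
○○○●●○○
○○●<●○○
○○●●○○○
○○○○○○○
○○○○○○○
t=9: ○○○○○○○
○○○○○○○
○○○^●○○
○○●●●○○
○○●●○○○
○○○○○○○
○○○○○○○
t=10: ○○○○○○○
○○○○○○○
○○<○●○○
○○●●●○○
○○●●○○○
○○○○○○○
○○○○○○○
t=11: ○○○○○○○
○○^○○○○
○○●○●○○
○○●●●○○
○○●●○○○
○○○○○○○
○○○○○○○
t=12: ○○○○○○○
○○●>○○○
○○●○●○○
○○●●●○○
○○●●○○○
○○○○○○○
○○○○○○○
t=13: ○○○○○○○
○○●●○○○
○○●v●○○
○○●●●○○
○○●●○○○
○○○○○○○
○○○○○○○
t=14: ○○○○○○○
○○●●○○○
○○<●●○○
○○●●●○○
○○●●○○○
○○○○○○○
○○○○○○○
t=15: ○○○○○○○
○○●●○○○
○○○●●○○
○○v●●○○
○○●●○○○
○○○○○○○
○○○○○○○
t=16: ○○○○○○○
○○●●○○○
○○○●●○○
○○○>●○○
○○●●○○○
○○○○○○○
○○○○○○○
t=17: ○○○○○○○
○○●●○○○
○○○^●○○
○○○○●○○
○○●●○○○
○○○○○○○
○○○○○○○
t=18: ○○○○○○○
○○●●○○○
○○<○●○○
○○○○●○○
○○●●○○○
○○○○○○○
○○○○○○○
t=19: ○○○○○○○
○○^●○○○
○○●○●○○
○○○○●○○
○○●●○○○
○○○○○○○
○○○○○○○
t=20: ○○○○○○○
○<○●○○○
○○●○●○○
○○○○●○○
○○●●○○○
○○○○○○○
○○○○○○○
t=21: ○^○○○○○
○●○●○○○
○○●○●○○
○○○○●○○
○○●●○○○
○○○○○○○
○○○○○○○
t=22: ○●>○○○○
○●○●○○○
○○●○●○○
○○○○●○○
○○●●○○○
○○○○○○○
○○○○○○○
t=23: ○●●○○○○
○●v●○○○
○○●○●○○
○○○○●○○
○○●●○○○
○○○○○○○
○○○○○○○
t=24: ○●●○○○○
○<●●○○○
○○●○●○○
○○○○●○○
○○●●○○○
○○○○○○○
○○○○○○○
t=25: ○●●○○○○
○○●●○○○
○v●○●○○
○○○○●○○
○○●●○○○
○○○○○○○
○○○○○○○
t=26: ○●●○○○○
○○●●○○○
<●●○●○○
○○○○●○○
○○●●○○○
○○○○○○○
○○○○○○○
t=27: ○●●○○○○
^○●●○○○
●●●○●○○
○○○○●○○
○○●●○○○
○○○○○○○
○○○○○○○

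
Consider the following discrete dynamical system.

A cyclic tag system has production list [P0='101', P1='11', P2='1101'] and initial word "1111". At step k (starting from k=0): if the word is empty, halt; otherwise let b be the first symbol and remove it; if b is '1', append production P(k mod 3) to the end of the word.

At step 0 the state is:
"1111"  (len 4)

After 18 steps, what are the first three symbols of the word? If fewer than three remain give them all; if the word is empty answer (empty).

101

gen 0: "1111"  (len 4)
gen 1: "111101"  (len 6)
gen 2: "1110111"  (len 7)
gen 3: "1101111101"  (len 10)
gen 4: "101111101101"  (len 12)
gen 5: "0111110110111"  (len 13)
gen 6: "111110110111"  (len 12)
gen 7: "11110110111101"  (len 14)
gen 8: "111011011110111"  (len 15)
gen 9: "110110111101111101"  (len 18)
gen 10: "10110111101111101101"  (len 20)
gen 11: "011011110111110110111"  (len 21)
gen 12: "11011110111110110111"  (len 20)
gen 13: "1011110111110110111101"  (len 22)
gen 14: "01111011111011011110111"  (len 23)
gen 15: "1111011111011011110111"  (len 22)
gen 16: "111011111011011110111101"  (len 24)
gen 17: "1101111101101111011110111"  (len 25)
gen 18: "1011111011011110111101111101"  (len 28)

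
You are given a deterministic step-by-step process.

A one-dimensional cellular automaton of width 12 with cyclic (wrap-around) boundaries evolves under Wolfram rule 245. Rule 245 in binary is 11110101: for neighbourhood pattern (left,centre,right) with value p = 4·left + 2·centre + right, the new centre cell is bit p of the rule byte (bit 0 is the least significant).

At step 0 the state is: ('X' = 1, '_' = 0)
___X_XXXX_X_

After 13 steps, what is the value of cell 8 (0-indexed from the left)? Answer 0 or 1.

k=0  ___X_XXXX_X_
k=1  XX_XX_XXXXXX
k=2  XXX_XX_XXXXX
k=3  XXXX_XX_XXXX
k=4  XXXXX_XX_XXX
k=5  XXXXXX_XX_XX
k=6  XXXXXXX_XX_X
k=7  XXXXXXXX_XX_
k=8  _XXXXXXXX_XX
k=9  X_XXXXXXXX_X
k=10  XX_XXXXXXXX_
k=11  _XX_XXXXXXXX
k=12  X_XX_XXXXXXX
k=13  XX_XX_XXXXXX

1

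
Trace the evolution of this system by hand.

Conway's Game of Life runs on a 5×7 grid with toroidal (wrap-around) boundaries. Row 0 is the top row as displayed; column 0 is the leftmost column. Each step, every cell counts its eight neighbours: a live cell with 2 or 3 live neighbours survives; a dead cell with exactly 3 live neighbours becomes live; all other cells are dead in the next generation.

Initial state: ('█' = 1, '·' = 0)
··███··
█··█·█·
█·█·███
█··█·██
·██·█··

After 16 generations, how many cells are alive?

5

0) ··███··
█··█·█·
█·█·███
█··█·██
·██·█··
1) ·····█·
█······
··█····
·······
██····█
2) ·█·····
·······
·······
██·····
█·····█
3) █······
·······
·······
██····█
······█
4) ·······
·······
█······
█·····█
·█····█
5) ·······
·······
█·····█
·█····█
······█
6) ·······
·······
█·····█
·····██
█······
7) ·······
·······
█····██
·····█·
······█
8) ·······
······█
·····██
█····█·
·······
9) ·······
·····██
█····█·
·····█·
·······
10) ·······
·····██
····██·
······█
·······
11) ·······
····███
····█··
·····█·
·······
12) ·····█·
····██·
····█·█
·······
·······
13) ····██·
····█·█
····█··
·······
·······
14) ····██·
···██··
·····█·
·······
·······
15) ···███·
···█···
····█··
·······
·······
16) ···██··
···█·█·
·······
·······
····█··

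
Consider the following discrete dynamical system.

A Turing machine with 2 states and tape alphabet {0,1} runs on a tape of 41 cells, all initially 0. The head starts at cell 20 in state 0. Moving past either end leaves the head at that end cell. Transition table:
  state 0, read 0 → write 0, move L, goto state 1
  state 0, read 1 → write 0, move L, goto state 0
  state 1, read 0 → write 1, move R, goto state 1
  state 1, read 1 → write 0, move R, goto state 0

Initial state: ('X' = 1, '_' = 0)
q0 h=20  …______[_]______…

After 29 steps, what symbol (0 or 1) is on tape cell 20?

[0] q0 h=20  …______[_]______…
[1] q1 h=19  …______[_]______…
[2] q1 h=20  …_____X[_]______…
[3] q1 h=21  …____XX[_]______…
[4] q1 h=22  …___XXX[_]______…
[5] q1 h=23  …__XXXX[_]______…
[6] q1 h=24  …_XXXXX[_]______…
[7] q1 h=25  …XXXXXX[_]______…
[8] q1 h=26  …XXXXXX[_]______…
[9] q1 h=27  …XXXXXX[_]______…
[10] q1 h=28  …XXXXXX[_]______…
[11] q1 h=29  …XXXXXX[_]______…
[12] q1 h=30  …XXXXXX[_]______…
[13] q1 h=31  …XXXXXX[_]______…
[14] q1 h=32  …XXXXXX[_]______…
[15] q1 h=33  …XXXXXX[_]______…
[16] q1 h=34  …XXXXXX[_]______|
[17] q1 h=35  …XXXXXX[_]_____|
[18] q1 h=36  …XXXXXX[_]____|
[19] q1 h=37  …XXXXXX[_]___|
[20] q1 h=38  …XXXXXX[_]__|
[21] q1 h=39  …XXXXXX[_]_|
[22] q1 h=40  …XXXXXX[_]|
[23] q1 h=40  …XXXXXX[X]|
[24] q0 h=40  …XXXXXX[_]|
[25] q1 h=39  …XXXXXX[X]_|
[26] q0 h=40  …XXXXX_[_]|
[27] q1 h=39  …XXXXXX[_]_|
[28] q1 h=40  …XXXXXX[_]|
[29] q1 h=40  …XXXXXX[X]|

1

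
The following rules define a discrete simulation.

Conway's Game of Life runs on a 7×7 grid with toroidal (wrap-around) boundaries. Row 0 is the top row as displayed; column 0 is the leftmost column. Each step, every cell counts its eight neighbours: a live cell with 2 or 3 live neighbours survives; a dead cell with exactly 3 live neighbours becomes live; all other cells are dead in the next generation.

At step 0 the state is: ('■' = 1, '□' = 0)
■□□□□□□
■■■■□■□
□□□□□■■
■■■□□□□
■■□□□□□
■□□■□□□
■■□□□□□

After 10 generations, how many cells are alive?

t=0: ■□□□□□□
■■■■□■□
□□□□□■■
■■■□□□□
■■□□□□□
■□□■□□□
■■□□□□□
t=1: □□□□□□□
■■■□■■□
□□□■■■□
□□■□□□□
□□□□□□■
□□■□□□■
■■□□□□■
t=2: □□■□□■□
□■■□□■■
□□□□□■■
□□□■■■□
□□□□□□□
□■□□□■■
■■□□□□■
t=3: □□■□□■□
■■■□■□□
■□■■□□□
□□□□■■■
□□□□□□■
□■□□□■■
□■■□□□□
t=4: ■□□□□□□
■□□□■□■
■□■□□□□
■□□■■■■
□□□□■□□
□■■□□■■
■■■□□■■
t=5: □□□□□□□
■□□□□□■
□□□□□□□
■■□■■■■
□■■□□□□
□□■■■□□
□□■□□■□
t=6: □□□□□□■
□□□□□□□
□■□□■□□
■■□■■■■
□□□□□□■
□□□□■□□
□□■□■□□
t=7: □□□□□□□
□□□□□□□
□■■■■□■
□■■■■□■
□□□■□□■
□□□■□■□
□□□■□■□
t=8: □□□□□□□
□□■■□□□
□■□□■□□
□■□□□□■
■□□□□□■
□□■■□■■
□□□□□□□
t=9: □□□□□□□
□□■■□□□
■■□■□□□
□■□□□■■
□■■□□□□
■□□□□■■
□□□□□□□
t=10: □□□□□□□
□■■■□□□
■■□■■□■
□□□□□□■
□■■□□□□
■■□□□□■
□□□□□□■

15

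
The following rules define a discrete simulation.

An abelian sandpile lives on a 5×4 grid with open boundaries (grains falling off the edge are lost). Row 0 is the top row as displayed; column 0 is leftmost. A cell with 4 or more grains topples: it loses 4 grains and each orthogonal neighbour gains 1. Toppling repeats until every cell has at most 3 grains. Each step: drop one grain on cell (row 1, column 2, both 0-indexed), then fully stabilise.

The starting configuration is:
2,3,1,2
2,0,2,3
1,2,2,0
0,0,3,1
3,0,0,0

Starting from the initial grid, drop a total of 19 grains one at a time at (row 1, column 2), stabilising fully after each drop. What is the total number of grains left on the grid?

33

step 0: 2,3,1,2
2,0,2,3
1,2,2,0
0,0,3,1
3,0,0,0
step 1: 2,3,1,2
2,0,3,3
1,2,2,0
0,0,3,1
3,0,0,0
step 2: 2,3,2,3
2,1,1,0
1,2,3,1
0,0,3,1
3,0,0,0
step 3: 2,3,2,3
2,1,2,0
1,2,3,1
0,0,3,1
3,0,0,0
step 4: 2,3,2,3
2,1,3,0
1,2,3,1
0,0,3,1
3,0,0,0
step 5: 2,3,3,3
2,2,1,1
1,3,1,2
0,1,0,2
3,0,1,0
step 6: 2,3,3,3
2,2,2,1
1,3,1,2
0,1,0,2
3,0,1,0
step 7: 2,3,3,3
2,2,3,1
1,3,1,2
0,1,0,2
3,0,1,0
step 8: 3,1,2,0
3,1,2,3
2,0,3,2
0,2,0,2
3,0,1,0
step 9: 3,1,2,0
3,1,3,3
2,0,3,2
0,2,0,2
3,0,1,0
step 10: 3,1,3,1
3,2,2,1
2,1,1,0
0,2,1,3
3,0,1,0
step 11: 3,1,3,1
3,2,3,1
2,1,1,0
0,2,1,3
3,0,1,0
step 12: 3,2,0,2
3,3,1,2
2,1,2,0
0,2,1,3
3,0,1,0
step 13: 3,2,0,2
3,3,2,2
2,1,2,0
0,2,1,3
3,0,1,0
step 14: 3,2,0,2
3,3,3,2
2,1,2,0
0,2,1,3
3,0,1,0
step 15: 1,0,2,2
1,2,1,3
3,2,3,0
0,2,1,3
3,0,1,0
step 16: 1,0,2,2
1,2,2,3
3,2,3,0
0,2,1,3
3,0,1,0
step 17: 1,0,2,2
1,2,3,3
3,2,3,0
0,2,1,3
3,0,1,0
step 18: 1,0,3,3
1,3,2,0
3,3,0,2
0,2,2,3
3,0,1,0
step 19: 1,0,3,3
1,3,3,0
3,3,0,2
0,2,2,3
3,0,1,0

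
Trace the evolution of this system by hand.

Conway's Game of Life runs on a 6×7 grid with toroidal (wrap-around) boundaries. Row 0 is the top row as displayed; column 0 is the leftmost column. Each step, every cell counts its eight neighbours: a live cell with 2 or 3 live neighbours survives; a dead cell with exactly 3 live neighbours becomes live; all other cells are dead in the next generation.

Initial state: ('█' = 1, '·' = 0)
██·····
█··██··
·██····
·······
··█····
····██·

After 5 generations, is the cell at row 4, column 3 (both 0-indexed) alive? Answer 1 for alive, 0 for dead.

gen 0: ██·····
█··██··
·██····
·······
··█····
····██·
gen 1: ██·█·██
█··█···
·███···
·██····
·······
·█·····
gen 2: ·█··█·█
···█···
█··█···
·█·█···
·██····
·██···█
gen 3: ·█·█·█·
█·███··
···██··
██·█···
···█···
···█·█·
gen 4: ·█···██
·█···█·
█······
···█···
···█···
···█···
gen 5: █·█·███
·█···█·
·······
·······
··███··
··█·█··

1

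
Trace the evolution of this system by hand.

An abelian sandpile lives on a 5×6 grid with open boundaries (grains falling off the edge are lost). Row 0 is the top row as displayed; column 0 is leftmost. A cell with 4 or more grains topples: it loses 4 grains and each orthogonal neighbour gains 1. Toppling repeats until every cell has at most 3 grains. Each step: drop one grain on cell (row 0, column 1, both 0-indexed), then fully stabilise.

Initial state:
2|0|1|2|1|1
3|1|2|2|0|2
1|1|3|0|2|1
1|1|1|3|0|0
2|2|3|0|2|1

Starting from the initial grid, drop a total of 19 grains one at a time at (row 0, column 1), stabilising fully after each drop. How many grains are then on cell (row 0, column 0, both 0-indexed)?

1

k=0  2|0|1|2|1|1
3|1|2|2|0|2
1|1|3|0|2|1
1|1|1|3|0|0
2|2|3|0|2|1
k=1  2|1|1|2|1|1
3|1|2|2|0|2
1|1|3|0|2|1
1|1|1|3|0|0
2|2|3|0|2|1
k=2  2|2|1|2|1|1
3|1|2|2|0|2
1|1|3|0|2|1
1|1|1|3|0|0
2|2|3|0|2|1
k=3  2|3|1|2|1|1
3|1|2|2|0|2
1|1|3|0|2|1
1|1|1|3|0|0
2|2|3|0|2|1
k=4  3|0|2|2|1|1
3|2|2|2|0|2
1|1|3|0|2|1
1|1|1|3|0|0
2|2|3|0|2|1
k=5  3|1|2|2|1|1
3|2|2|2|0|2
1|1|3|0|2|1
1|1|1|3|0|0
2|2|3|0|2|1
k=6  3|2|2|2|1|1
3|2|2|2|0|2
1|1|3|0|2|1
1|1|1|3|0|0
2|2|3|0|2|1
k=7  3|3|2|2|1|1
3|2|2|2|0|2
1|1|3|0|2|1
1|1|1|3|0|0
2|2|3|0|2|1
k=8  1|2|3|2|1|1
1|0|3|2|0|2
2|2|3|0|2|1
1|1|1|3|0|0
2|2|3|0|2|1
k=9  1|3|3|2|1|1
1|0|3|2|0|2
2|2|3|0|2|1
1|1|1|3|0|0
2|2|3|0|2|1
k=10  2|1|1|3|1|1
1|2|1|3|0|2
2|3|0|1|2|1
1|1|2|3|0|0
2|2|3|0|2|1
k=11  2|2|1|3|1|1
1|2|1|3|0|2
2|3|0|1|2|1
1|1|2|3|0|0
2|2|3|0|2|1
k=12  2|3|1|3|1|1
1|2|1|3|0|2
2|3|0|1|2|1
1|1|2|3|0|0
2|2|3|0|2|1
k=13  3|0|2|3|1|1
1|3|1|3|0|2
2|3|0|1|2|1
1|1|2|3|0|0
2|2|3|0|2|1
k=14  3|1|2|3|1|1
1|3|1|3|0|2
2|3|0|1|2|1
1|1|2|3|0|0
2|2|3|0|2|1
k=15  3|2|2|3|1|1
1|3|1|3|0|2
2|3|0|1|2|1
1|1|2|3|0|0
2|2|3|0|2|1
k=16  3|3|2|3|1|1
1|3|1|3|0|2
2|3|0|1|2|1
1|1|2|3|0|0
2|2|3|0|2|1
k=17  0|2|3|3|1|1
3|1|2|3|0|2
3|0|1|1|2|1
1|2|2|3|0|0
2|2|3|0|2|1
k=18  0|3|3|3|1|1
3|1|2|3|0|2
3|0|1|1|2|1
1|2|2|3|0|0
2|2|3|0|2|1
k=19  1|1|2|1|2|1
3|3|0|1|1|2
3|0|2|2|2|1
1|2|2|3|0|0
2|2|3|0|2|1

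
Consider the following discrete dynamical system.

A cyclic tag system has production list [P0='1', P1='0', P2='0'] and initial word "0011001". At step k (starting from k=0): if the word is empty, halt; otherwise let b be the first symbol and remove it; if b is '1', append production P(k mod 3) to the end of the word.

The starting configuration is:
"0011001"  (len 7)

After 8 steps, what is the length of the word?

0) "0011001"  (len 7)
1) "011001"  (len 6)
2) "11001"  (len 5)
3) "10010"  (len 5)
4) "00101"  (len 5)
5) "0101"  (len 4)
6) "101"  (len 3)
7) "011"  (len 3)
8) "11"  (len 2)

2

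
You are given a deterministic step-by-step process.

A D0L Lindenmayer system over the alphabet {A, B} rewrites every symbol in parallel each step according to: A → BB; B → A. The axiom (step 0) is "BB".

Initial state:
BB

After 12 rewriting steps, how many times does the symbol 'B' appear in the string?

step 0: BB
step 1: AA
step 2: BBBB
step 3: AAAA
step 4: BBBBBBBB
step 5: AAAAAAAA
step 6: BBBBBBBBBBBBBBBB
step 7: AAAAAAAAAAAAAAAA
step 8: BBBBBBBBBBBBBBBBBBBBBBBBBBBBBBBB
step 9: AAAAAAAAAAAAAAAAAAAAAAAAAAAAAAAA
step 10: BBBBBBBBBBBBBBBBBBBBBBBBBBBBBBBBBBBBBBBBBBBBBBBBBBBBBBBBBBBBBBBB
step 11: AAAAAAAAAAAAAAAAAAAAAAAAAAAAAAAAAAAAAAAAAAAAAAAAAAAAAAAAAAAAAAAA
step 12: BBBBBBBBBBBBBBBBBBBBBBBBBBBBBBBBBBBBBBBBBBBBBBBBBBBBBBBBBB…BBBBBBBBBBBBBBBBBBBBBBBBBBBBBBBBBBBBBBBBBBBBBBBBBBBBBBBBBB  (len 128)

128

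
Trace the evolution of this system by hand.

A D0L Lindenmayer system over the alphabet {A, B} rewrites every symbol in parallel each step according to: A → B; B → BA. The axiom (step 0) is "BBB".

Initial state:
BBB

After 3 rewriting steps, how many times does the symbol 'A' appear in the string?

6

step 0: BBB
step 1: BABABA
step 2: BABBABBAB
step 3: BABBABABBABABBA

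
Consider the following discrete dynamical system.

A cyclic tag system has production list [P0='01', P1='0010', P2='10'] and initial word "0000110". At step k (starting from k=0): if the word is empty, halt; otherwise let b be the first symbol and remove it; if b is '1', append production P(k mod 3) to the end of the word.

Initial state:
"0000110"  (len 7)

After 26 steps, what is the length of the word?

3

step 0: "0000110"  (len 7)
step 1: "000110"  (len 6)
step 2: "00110"  (len 5)
step 3: "0110"  (len 4)
step 4: "110"  (len 3)
step 5: "100010"  (len 6)
step 6: "0001010"  (len 7)
step 7: "001010"  (len 6)
step 8: "01010"  (len 5)
step 9: "1010"  (len 4)
step 10: "01001"  (len 5)
step 11: "1001"  (len 4)
step 12: "00110"  (len 5)
step 13: "0110"  (len 4)
step 14: "110"  (len 3)
step 15: "1010"  (len 4)
step 16: "01001"  (len 5)
step 17: "1001"  (len 4)
step 18: "00110"  (len 5)
step 19: "0110"  (len 4)
step 20: "110"  (len 3)
step 21: "1010"  (len 4)
step 22: "01001"  (len 5)
step 23: "1001"  (len 4)
step 24: "00110"  (len 5)
step 25: "0110"  (len 4)
step 26: "110"  (len 3)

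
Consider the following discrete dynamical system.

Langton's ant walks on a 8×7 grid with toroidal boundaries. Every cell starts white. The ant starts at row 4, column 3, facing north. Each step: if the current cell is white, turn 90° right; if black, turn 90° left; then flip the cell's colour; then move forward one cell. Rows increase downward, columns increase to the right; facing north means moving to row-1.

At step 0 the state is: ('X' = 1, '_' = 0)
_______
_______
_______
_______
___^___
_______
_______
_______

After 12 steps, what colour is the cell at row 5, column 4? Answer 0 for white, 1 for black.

1

step 0: _______
_______
_______
_______
___^___
_______
_______
_______
step 1: _______
_______
_______
_______
___X>__
_______
_______
_______
step 2: _______
_______
_______
_______
___XX__
____v__
_______
_______
step 3: _______
_______
_______
_______
___XX__
___<X__
_______
_______
step 4: _______
_______
_______
_______
___^X__
___XX__
_______
_______
step 5: _______
_______
_______
_______
__<_X__
___XX__
_______
_______
step 6: _______
_______
_______
__^____
__X_X__
___XX__
_______
_______
step 7: _______
_______
_______
__X>___
__X_X__
___XX__
_______
_______
step 8: _______
_______
_______
__XX___
__XvX__
___XX__
_______
_______
step 9: _______
_______
_______
__XX___
__<XX__
___XX__
_______
_______
step 10: _______
_______
_______
__XX___
___XX__
__vXX__
_______
_______
step 11: _______
_______
_______
__XX___
___XX__
_<XXX__
_______
_______
step 12: _______
_______
_______
__XX___
_^_XX__
_XXXX__
_______
_______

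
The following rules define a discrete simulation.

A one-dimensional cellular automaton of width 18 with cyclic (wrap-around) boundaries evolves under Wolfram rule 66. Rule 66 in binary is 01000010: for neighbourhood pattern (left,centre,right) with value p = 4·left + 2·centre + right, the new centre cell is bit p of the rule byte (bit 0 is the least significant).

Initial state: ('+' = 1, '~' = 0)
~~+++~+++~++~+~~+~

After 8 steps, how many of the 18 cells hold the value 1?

gen 0: ~~+++~+++~++~+~~+~
gen 1: ~+~~+~~~+~~+~~~+~~
gen 2: +~~+~~~+~~+~~~+~~~
gen 3: ~~+~~~+~~+~~~+~~~+
gen 4: ~+~~~+~~+~~~+~~~+~
gen 5: +~~~+~~+~~~+~~~+~~
gen 6: ~~~+~~+~~~+~~~+~~+
gen 7: ~~+~~+~~~+~~~+~~+~
gen 8: ~+~~+~~~+~~~+~~+~~

5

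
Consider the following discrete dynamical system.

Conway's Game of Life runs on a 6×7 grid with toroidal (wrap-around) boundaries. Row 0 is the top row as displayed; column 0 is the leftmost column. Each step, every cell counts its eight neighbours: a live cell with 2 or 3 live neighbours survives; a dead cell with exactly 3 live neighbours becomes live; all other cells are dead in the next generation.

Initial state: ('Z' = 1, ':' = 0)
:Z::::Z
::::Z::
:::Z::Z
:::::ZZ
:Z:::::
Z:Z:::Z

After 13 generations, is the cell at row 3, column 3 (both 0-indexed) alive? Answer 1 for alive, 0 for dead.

1

t=0: :Z::::Z
::::Z::
:::Z::Z
:::::ZZ
:Z:::::
Z:Z:::Z
t=1: :Z:::ZZ
Z::::Z:
::::Z:Z
Z::::ZZ
:Z:::Z:
::Z:::Z
t=2: :Z:::Z:
Z:::Z::
::::Z::
Z:::Z::
:Z:::Z:
:ZZ:::Z
t=3: :ZZ::ZZ
::::ZZ:
:::ZZZ:
::::ZZ:
:ZZ::ZZ
:ZZ::ZZ
t=4: :ZZZ:::
::Z::::
:::Z::Z
::Z::::
:ZZZ:::
:::ZZ::
t=5: :Z::Z::
:Z:::::
::ZZ:::
:Z:::::
:Z::Z::
::::Z::
t=6: :::::::
:Z:Z:::
:ZZ::::
:Z:Z:::
:::::::
:::ZZZ:
t=7: ::ZZ:::
:Z:::::
ZZ:Z:::
:Z:::::
::ZZ:::
::::Z::
t=8: ::ZZ:::
ZZ:Z:::
ZZ:::::
ZZ:Z:::
::ZZ:::
::::Z::
t=9: :ZZZZ::
Z::Z:::
::::::Z
Z::Z:::
:ZZZZ::
::::Z::
t=10: :ZZ:Z::
ZZ:ZZ::
Z:::::Z
ZZ:ZZ::
:ZZ:Z::
:::::Z:
t=11: ZZZ:ZZ:
:::ZZZZ
:::::ZZ
:::ZZZZ
ZZZ:ZZ:
::::ZZ:
t=12: ZZZ::::
:ZZZ:::
Z::::::
:ZZZ:::
ZZZ::::
:::::::
t=13: Z::Z:::
:::Z:::
Z::::::
:::Z:::
Z::Z:::
:::::::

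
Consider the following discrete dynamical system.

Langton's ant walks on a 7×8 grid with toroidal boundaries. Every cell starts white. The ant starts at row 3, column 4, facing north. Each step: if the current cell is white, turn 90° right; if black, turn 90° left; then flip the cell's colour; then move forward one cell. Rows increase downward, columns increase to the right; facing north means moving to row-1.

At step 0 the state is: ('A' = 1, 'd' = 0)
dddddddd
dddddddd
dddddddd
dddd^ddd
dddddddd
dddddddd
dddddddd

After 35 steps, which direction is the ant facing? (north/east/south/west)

east

t=0: dddddddd
dddddddd
dddddddd
dddd^ddd
dddddddd
dddddddd
dddddddd
t=1: dddddddd
dddddddd
dddddddd
ddddA>dd
dddddddd
dddddddd
dddddddd
t=2: dddddddd
dddddddd
dddddddd
ddddAAdd
dddddvdd
dddddddd
dddddddd
t=3: dddddddd
dddddddd
dddddddd
ddddAAdd
dddd<Add
dddddddd
dddddddd
t=4: dddddddd
dddddddd
dddddddd
dddd^Add
ddddAAdd
dddddddd
dddddddd
t=5: dddddddd
dddddddd
dddddddd
ddd<dAdd
ddddAAdd
dddddddd
dddddddd
t=6: dddddddd
dddddddd
ddd^dddd
dddAdAdd
ddddAAdd
dddddddd
dddddddd
t=7: dddddddd
dddddddd
dddA>ddd
dddAdAdd
ddddAAdd
dddddddd
dddddddd
t=8: dddddddd
dddddddd
dddAAddd
dddAvAdd
ddddAAdd
dddddddd
dddddddd
t=9: dddddddd
dddddddd
dddAAddd
ddd<AAdd
ddddAAdd
dddddddd
dddddddd
t=10: dddddddd
dddddddd
dddAAddd
ddddAAdd
dddvAAdd
dddddddd
dddddddd
t=11: dddddddd
dddddddd
dddAAddd
ddddAAdd
dd<AAAdd
dddddddd
dddddddd
t=12: dddddddd
dddddddd
dddAAddd
dd^dAAdd
ddAAAAdd
dddddddd
dddddddd
t=13: dddddddd
dddddddd
dddAAddd
ddA>AAdd
ddAAAAdd
dddddddd
dddddddd
t=14: dddddddd
dddddddd
dddAAddd
ddAAAAdd
ddAvAAdd
dddddddd
dddddddd
t=15: dddddddd
dddddddd
dddAAddd
ddAAAAdd
ddAd>Add
dddddddd
dddddddd
t=16: dddddddd
dddddddd
dddAAddd
ddAA^Add
ddAddAdd
dddddddd
dddddddd
t=17: dddddddd
dddddddd
dddAAddd
ddA<dAdd
ddAddAdd
dddddddd
dddddddd
t=18: dddddddd
dddddddd
dddAAddd
ddAddAdd
ddAvdAdd
dddddddd
dddddddd
t=19: dddddddd
dddddddd
dddAAddd
ddAddAdd
dd<AdAdd
dddddddd
dddddddd
t=20: dddddddd
dddddddd
dddAAddd
ddAddAdd
dddAdAdd
ddvddddd
dddddddd
t=21: dddddddd
dddddddd
dddAAddd
ddAddAdd
dddAdAdd
d<Addddd
dddddddd
t=22: dddddddd
dddddddd
dddAAddd
ddAddAdd
d^dAdAdd
dAAddddd
dddddddd
t=23: dddddddd
dddddddd
dddAAddd
ddAddAdd
dA>AdAdd
dAAddddd
dddddddd
t=24: dddddddd
dddddddd
dddAAddd
ddAddAdd
dAAAdAdd
dAvddddd
dddddddd
t=25: dddddddd
dddddddd
dddAAddd
ddAddAdd
dAAAdAdd
dAd>dddd
dddddddd
t=26: dddddddd
dddddddd
dddAAddd
ddAddAdd
dAAAdAdd
dAdAdddd
dddvdddd
t=27: dddddddd
dddddddd
dddAAddd
ddAddAdd
dAAAdAdd
dAdAdddd
dd<Adddd
t=28: dddddddd
dddddddd
dddAAddd
ddAddAdd
dAAAdAdd
dA^Adddd
ddAAdddd
t=29: dddddddd
dddddddd
dddAAddd
ddAddAdd
dAAAdAdd
dAA>dddd
ddAAdddd
t=30: dddddddd
dddddddd
dddAAddd
ddAddAdd
dAA^dAdd
dAAddddd
ddAAdddd
t=31: dddddddd
dddddddd
dddAAddd
ddAddAdd
dA<ddAdd
dAAddddd
ddAAdddd
t=32: dddddddd
dddddddd
dddAAddd
ddAddAdd
dAdddAdd
dAvddddd
ddAAdddd
t=33: dddddddd
dddddddd
dddAAddd
ddAddAdd
dAdddAdd
dAd>dddd
ddAAdddd
t=34: dddddddd
dddddddd
dddAAddd
ddAddAdd
dAdddAdd
dAdAdddd
ddAvdddd
t=35: dddddddd
dddddddd
dddAAddd
ddAddAdd
dAdddAdd
dAdAdddd
ddAd>ddd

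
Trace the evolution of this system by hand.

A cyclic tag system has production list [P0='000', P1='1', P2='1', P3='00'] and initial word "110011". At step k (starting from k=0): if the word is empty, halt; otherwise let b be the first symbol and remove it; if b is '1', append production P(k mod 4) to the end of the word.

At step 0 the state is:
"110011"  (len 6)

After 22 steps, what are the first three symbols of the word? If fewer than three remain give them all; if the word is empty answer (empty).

(empty)

step 0: "110011"  (len 6)
step 1: "10011000"  (len 8)
step 2: "00110001"  (len 8)
step 3: "0110001"  (len 7)
step 4: "110001"  (len 6)
step 5: "10001000"  (len 8)
step 6: "00010001"  (len 8)
step 7: "0010001"  (len 7)
step 8: "010001"  (len 6)
step 9: "10001"  (len 5)
step 10: "00011"  (len 5)
step 11: "0011"  (len 4)
step 12: "011"  (len 3)
step 13: "11"  (len 2)
step 14: "11"  (len 2)
step 15: "11"  (len 2)
step 16: "100"  (len 3)
step 17: "00000"  (len 5)
step 18: "0000"  (len 4)
step 19: "000"  (len 3)
step 20: "00"  (len 2)
step 21: "0"  (len 1)
step 22: (halted — word empty)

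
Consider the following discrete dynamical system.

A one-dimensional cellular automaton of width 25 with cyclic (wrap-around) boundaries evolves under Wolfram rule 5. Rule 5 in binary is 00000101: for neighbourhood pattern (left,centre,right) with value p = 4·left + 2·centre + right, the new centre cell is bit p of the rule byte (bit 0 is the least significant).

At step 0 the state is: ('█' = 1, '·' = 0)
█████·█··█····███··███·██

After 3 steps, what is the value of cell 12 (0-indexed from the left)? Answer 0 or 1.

1

0) █████·█··█····███··███·██
1) ······█··█·██············
2) █████·█··█····███████████
3) ······█··█·██············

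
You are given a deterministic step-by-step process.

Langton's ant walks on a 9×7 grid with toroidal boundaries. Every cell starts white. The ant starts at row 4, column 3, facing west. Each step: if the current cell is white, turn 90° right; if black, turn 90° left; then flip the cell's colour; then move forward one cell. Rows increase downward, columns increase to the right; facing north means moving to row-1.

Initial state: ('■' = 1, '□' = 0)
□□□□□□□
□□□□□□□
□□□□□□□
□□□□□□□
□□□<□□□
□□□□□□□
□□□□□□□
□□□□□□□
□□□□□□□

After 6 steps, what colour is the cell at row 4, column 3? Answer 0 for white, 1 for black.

0

gen 0: □□□□□□□
□□□□□□□
□□□□□□□
□□□□□□□
□□□<□□□
□□□□□□□
□□□□□□□
□□□□□□□
□□□□□□□
gen 1: □□□□□□□
□□□□□□□
□□□□□□□
□□□^□□□
□□□■□□□
□□□□□□□
□□□□□□□
□□□□□□□
□□□□□□□
gen 2: □□□□□□□
□□□□□□□
□□□□□□□
□□□■>□□
□□□■□□□
□□□□□□□
□□□□□□□
□□□□□□□
□□□□□□□
gen 3: □□□□□□□
□□□□□□□
□□□□□□□
□□□■■□□
□□□■v□□
□□□□□□□
□□□□□□□
□□□□□□□
□□□□□□□
gen 4: □□□□□□□
□□□□□□□
□□□□□□□
□□□■■□□
□□□<■□□
□□□□□□□
□□□□□□□
□□□□□□□
□□□□□□□
gen 5: □□□□□□□
□□□□□□□
□□□□□□□
□□□■■□□
□□□□■□□
□□□v□□□
□□□□□□□
□□□□□□□
□□□□□□□
gen 6: □□□□□□□
□□□□□□□
□□□□□□□
□□□■■□□
□□□□■□□
□□<■□□□
□□□□□□□
□□□□□□□
□□□□□□□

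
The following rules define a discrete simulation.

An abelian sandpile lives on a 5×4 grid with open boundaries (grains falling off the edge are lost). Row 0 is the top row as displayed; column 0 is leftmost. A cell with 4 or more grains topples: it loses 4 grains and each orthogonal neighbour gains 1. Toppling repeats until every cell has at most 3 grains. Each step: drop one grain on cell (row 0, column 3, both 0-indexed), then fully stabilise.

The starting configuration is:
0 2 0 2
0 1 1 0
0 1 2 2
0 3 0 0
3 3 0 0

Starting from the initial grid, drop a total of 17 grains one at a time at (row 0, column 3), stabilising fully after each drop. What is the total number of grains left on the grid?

step 0: 0 2 0 2
0 1 1 0
0 1 2 2
0 3 0 0
3 3 0 0
step 1: 0 2 0 3
0 1 1 0
0 1 2 2
0 3 0 0
3 3 0 0
step 2: 0 2 1 0
0 1 1 1
0 1 2 2
0 3 0 0
3 3 0 0
step 3: 0 2 1 1
0 1 1 1
0 1 2 2
0 3 0 0
3 3 0 0
step 4: 0 2 1 2
0 1 1 1
0 1 2 2
0 3 0 0
3 3 0 0
step 5: 0 2 1 3
0 1 1 1
0 1 2 2
0 3 0 0
3 3 0 0
step 6: 0 2 2 0
0 1 1 2
0 1 2 2
0 3 0 0
3 3 0 0
step 7: 0 2 2 1
0 1 1 2
0 1 2 2
0 3 0 0
3 3 0 0
step 8: 0 2 2 2
0 1 1 2
0 1 2 2
0 3 0 0
3 3 0 0
step 9: 0 2 2 3
0 1 1 2
0 1 2 2
0 3 0 0
3 3 0 0
step 10: 0 2 3 0
0 1 1 3
0 1 2 2
0 3 0 0
3 3 0 0
step 11: 0 2 3 1
0 1 1 3
0 1 2 2
0 3 0 0
3 3 0 0
step 12: 0 2 3 2
0 1 1 3
0 1 2 2
0 3 0 0
3 3 0 0
step 13: 0 2 3 3
0 1 1 3
0 1 2 2
0 3 0 0
3 3 0 0
step 14: 0 3 0 2
0 1 3 0
0 1 2 3
0 3 0 0
3 3 0 0
step 15: 0 3 0 3
0 1 3 0
0 1 2 3
0 3 0 0
3 3 0 0
step 16: 0 3 1 0
0 1 3 1
0 1 2 3
0 3 0 0
3 3 0 0
step 17: 0 3 1 1
0 1 3 1
0 1 2 3
0 3 0 0
3 3 0 0

25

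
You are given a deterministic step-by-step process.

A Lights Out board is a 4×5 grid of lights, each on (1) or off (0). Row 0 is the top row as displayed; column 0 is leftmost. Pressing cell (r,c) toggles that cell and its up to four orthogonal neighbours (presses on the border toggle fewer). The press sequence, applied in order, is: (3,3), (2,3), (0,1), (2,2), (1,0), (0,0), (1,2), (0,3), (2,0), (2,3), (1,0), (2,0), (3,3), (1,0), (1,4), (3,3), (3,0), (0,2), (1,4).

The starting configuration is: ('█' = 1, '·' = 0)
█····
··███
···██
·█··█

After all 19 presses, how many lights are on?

0) █····
··███
···██
·█··█
1) █····
··███
····█
·███·
2) █····
··█·█
··██·
·██··
3) ·██··
·██·█
··██·
·██··
4) ·██··
·█··█
·█···
·█···
5) ███··
█···█
██···
·█···
6) ··█··
····█
██···
·█···
7) ·····
·████
███··
·█···
8) ··███
·██·█
███··
·█···
9) ··███
███·█
··█··
██···
10) ··███
█████
···██
██·█·
11) █·███
··███
█··██
██·█·
12) █·███
█·███
·█·██
·█·█·
13) █·███
█·███
·█··█
·██·█
14) ··███
·████
██··█
·██·█
15) ··██·
·██··
██···
·██·█
16) ··██·
·██··
██·█·
·█·█·
17) ··██·
·██··
·█·█·
█··█·
18) ·█···
·█···
·█·█·
█··█·
19) ·█··█
·█·██
·█·██
█··█·

10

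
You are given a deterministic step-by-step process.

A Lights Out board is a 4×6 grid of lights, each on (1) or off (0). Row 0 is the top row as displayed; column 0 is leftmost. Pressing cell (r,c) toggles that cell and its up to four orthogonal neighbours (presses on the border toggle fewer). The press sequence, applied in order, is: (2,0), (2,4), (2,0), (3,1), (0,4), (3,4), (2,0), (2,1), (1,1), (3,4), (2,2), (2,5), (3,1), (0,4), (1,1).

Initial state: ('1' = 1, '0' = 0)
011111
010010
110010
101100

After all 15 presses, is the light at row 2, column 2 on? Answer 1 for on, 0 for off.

k=0  011111
010010
110010
101100
k=1  011111
110010
000010
001100
k=2  011111
110000
000101
001110
k=3  011111
010000
110101
101110
k=4  011111
010000
100101
010110
k=5  011000
010010
100101
010110
k=6  011000
010010
100111
010001
k=7  011000
110010
010111
110001
k=8  011000
100010
101111
100001
k=9  001000
011010
111111
100001
k=10  001000
011010
111101
100110
k=11  001000
010010
100001
101110
k=12  001000
010011
100010
101111
k=13  001000
010011
110010
010111
k=14  001111
010001
110010
010111
k=15  011111
101001
100010
010111

0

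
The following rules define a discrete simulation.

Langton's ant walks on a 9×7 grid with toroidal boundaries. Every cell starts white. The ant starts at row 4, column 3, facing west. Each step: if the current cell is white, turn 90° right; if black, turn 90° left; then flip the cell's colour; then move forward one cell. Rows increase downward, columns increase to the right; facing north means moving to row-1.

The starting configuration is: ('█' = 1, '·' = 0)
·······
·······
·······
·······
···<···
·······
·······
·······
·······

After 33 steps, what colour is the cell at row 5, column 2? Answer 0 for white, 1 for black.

1

[0] ·······
·······
·······
·······
···<···
·······
·······
·······
·······
[1] ·······
·······
·······
···^···
···█···
·······
·······
·······
·······
[2] ·······
·······
·······
···█>··
···█···
·······
·······
·······
·······
[3] ·······
·······
·······
···██··
···█v··
·······
·······
·······
·······
[4] ·······
·······
·······
···██··
···<█··
·······
·······
·······
·······
[5] ·······
·······
·······
···██··
····█··
···v···
·······
·······
·······
[6] ·······
·······
·······
···██··
····█··
··<█···
·······
·······
·······
[7] ·······
·······
·······
···██··
··^·█··
··██···
·······
·······
·······
[8] ·······
·······
·······
···██··
··█>█··
··██···
·······
·······
·······
[9] ·······
·······
·······
···██··
··███··
··█v···
·······
·······
·······
[10] ·······
·······
·······
···██··
··███··
··█·>··
·······
·······
·······
[11] ·······
·······
·······
···██··
··███··
··█·█··
····v··
·······
·······
[12] ·······
·······
·······
···██··
··███··
··█·█··
···<█··
·······
·······
[13] ·······
·······
·······
···██··
··███··
··█^█··
···██··
·······
·······
[14] ·······
·······
·······
···██··
··███··
··██>··
···██··
·······
·······
[15] ·······
·······
·······
···██··
··██^··
··██···
···██··
·······
·······
[16] ·······
·······
·······
···██··
··█<···
··██···
···██··
·······
·······
[17] ·······
·······
·······
···██··
··█····
··█v···
···██··
·······
·······
[18] ·······
·······
·······
···██··
··█····
··█·>··
···██··
·······
·······
[19] ·······
·······
·······
···██··
··█····
··█·█··
···█v··
·······
·······
[20] ·······
·······
·······
···██··
··█····
··█·█··
···█·>·
·······
·······
[21] ·······
·······
·······
···██··
··█····
··█·█··
···█·█·
·····v·
·······
[22] ·······
·······
·······
···██··
··█····
··█·█··
···█·█·
····<█·
·······
[23] ·······
·······
·······
···██··
··█····
··█·█··
···█^█·
····██·
·······
[24] ·······
·······
·······
···██··
··█····
··█·█··
···██>·
····██·
·······
[25] ·······
·······
·······
···██··
··█····
··█·█^·
···██··
····██·
·······
[26] ·······
·······
·······
···██··
··█····
··█·██>
···██··
····██·
·······
[27] ·······
·······
·······
···██··
··█····
··█·███
···██·v
····██·
·······
[28] ·······
·······
·······
···██··
··█····
··█·███
···██<█
····██·
·······
[29] ·······
·······
·······
···██··
··█····
··█·█^█
···████
····██·
·······
[30] ·······
·······
·······
···██··
··█····
··█·<·█
···████
····██·
·······
[31] ·······
·······
·······
···██··
··█····
··█···█
···█v██
····██·
·······
[32] ·······
·······
·······
···██··
··█····
··█···█
···█·>█
····██·
·······
[33] ·······
·······
·······
···██··
··█····
··█··^█
···█··█
····██·
·······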